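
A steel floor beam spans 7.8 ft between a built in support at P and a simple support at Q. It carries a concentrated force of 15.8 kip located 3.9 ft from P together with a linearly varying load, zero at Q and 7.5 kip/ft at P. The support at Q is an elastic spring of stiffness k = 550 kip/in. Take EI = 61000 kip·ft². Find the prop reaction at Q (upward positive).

R_Q = 10.19 kip

Remove the prop at Q; the released (primary) structure is a cantilever built in at P.
Deflection at Q on the released cantilever, summing each load's contribution:
  point load 15.8 at a = 3.9: Pa²(3L − a)/(6EI) = 781/EI
  triangular load, peak 7.5 at the fixed end: w₀L⁴/(30EI) = 925.4/EI
  δ_0 = 1706/EI
Flexibility coefficient — unit upward force at Q: δ_{QQ} = L³/(3EI) = 158.2/EI.
With EI = 61000 kip·ft²: δ_0 = 0.027974 ft and δ_{QQ} = 0.002593 ft/kip.
Compatibility — the spring shortens by R_Q/k under the reaction it provides: δ_0 − R_Q·δ_{QQ} = R_Q/k. With 1/k = 1/(550×12) ft/kip = 0.000152 ft/kip, R_Q = δ_0 / (δ_{QQ} + 1/k) = 0.027974 / (0.002593 + 0.000152) = 10.19 kip.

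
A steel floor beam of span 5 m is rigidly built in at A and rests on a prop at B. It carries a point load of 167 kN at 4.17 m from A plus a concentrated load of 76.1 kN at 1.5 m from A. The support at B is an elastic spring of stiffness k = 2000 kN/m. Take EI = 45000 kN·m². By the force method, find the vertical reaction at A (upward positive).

R_A = 155.4 kN

Release the roller at B. Primary structure: cantilever fixed at A.
Free-end deflection of the primary structure under the applied loading (downward +):
  point load 167 at a = 4.17: Pa²(3L − a)/(6EI) = 5242/EI
  point load 76.1 at a = 1.5: Pa²(3L − a)/(6EI) = 385.3/EI
  δ_0 = 5627/EI
Tip deflection under a unit load at B: L³/(3EI) = 41.67/EI.
With EI = 45000 kN·m²: δ_0 = 0.12504 m and δ_{BB} = 0.000926 m/kN.
Compatibility — the spring shortens by R_B/k under the reaction it provides: δ_0 − R_B·δ_{BB} = R_B/k. With 1/k = 0.0005 m/kN, R_B = δ_0 / (δ_{BB} + 1/k) = 0.12504 / (0.000926 + 0.0005) = 87.69 kN.
Vertical equilibrium: R_A = ΣP − R_B = 243.1 − 87.69 = 155.4 kN.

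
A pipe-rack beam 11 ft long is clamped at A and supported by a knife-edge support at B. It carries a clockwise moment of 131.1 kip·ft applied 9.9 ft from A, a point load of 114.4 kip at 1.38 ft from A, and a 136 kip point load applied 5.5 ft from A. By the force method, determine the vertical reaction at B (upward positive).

R_B = 62.79 kip

Choose R_B as the redundant. The primary structure is the cantilever fixed at A.
Free-end deflection of the primary structure under the applied loading (downward +):
  clockwise couple 131.1 at a = 9.9: M₀a(2L − a)/(2EI) = 7852/EI
  point load 114.4 at a = 1.38: Pa²(3L − a)/(6EI) = 1148/EI
  point load 136 at a = 5.5: Pa²(3L − a)/(6EI) = 18856/EI
  δ_0 = 27856/EI
Tip deflection under a unit load at B: L³/(3EI) = 443.7/EI.
The prop prevents deflection at B: R_B = δ_0/δ_{BB} = 27856/443.7 = 62.79 kip.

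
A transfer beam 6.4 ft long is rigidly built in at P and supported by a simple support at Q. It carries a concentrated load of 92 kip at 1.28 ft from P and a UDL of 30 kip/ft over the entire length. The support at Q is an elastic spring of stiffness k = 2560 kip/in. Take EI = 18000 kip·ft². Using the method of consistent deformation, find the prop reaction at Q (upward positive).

Remove the prop at Q; the released (primary) structure is a cantilever built in at P.
Primary-structure tip deflection at Q by superposition:
  point load 92 at a = 1.28: Pa²(3L − a)/(6EI) = 450.2/EI
  UDL 30: wL⁴/(8EI) = 6291/EI
  δ_0 = 6742/EI
Flexibility coefficient — unit upward force at Q: δ_{QQ} = L³/(3EI) = 87.38/EI.
With EI = 18000 kip·ft²: δ_0 = 0.37454 ft and δ_{QQ} = 0.004855 ft/kip.
Compatibility — the spring shortens by R_Q/k under the reaction it provides: δ_0 − R_Q·δ_{QQ} = R_Q/k. With 1/k = 1/(2560×12) ft/kip = 0.000033 ft/kip, R_Q = δ_0 / (δ_{QQ} + 1/k) = 0.37454 / (0.004855 + 0.000033) = 76.64 kip.

R_Q = 76.64 kip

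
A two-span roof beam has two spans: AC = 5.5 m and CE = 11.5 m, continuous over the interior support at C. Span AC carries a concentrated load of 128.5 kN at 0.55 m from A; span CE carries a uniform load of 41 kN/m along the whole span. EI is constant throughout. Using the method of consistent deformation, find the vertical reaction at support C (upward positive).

R_C = 374.9 kN

Take M_C as the redundant. Released structure: two simple spans AC and CE with a hinge at C.
End slopes at the hinge C, treating each span as simply supported:
  span AC: point load 128.5 at a = 0.55: Pab(L + a)/(6LEI) = 64.14/EI
  span CE: UDL 41: wL³/(24EI) = 2598/EI
  relative rotation θ_0 = (64.14 + 2598)/EI = 2662/EI
A unit hogging moment at C produces rotation L₁/(3EI) + L₂/(3EI) = 5.667/EI.
Slope continuity at C: θ_0 = M_C·5.667/EI, so M_C = 2662/5.667 = 469.8 kN·m (hogging).
Span AC, ΣM about A with M_C applied at C: R_C^{AC}·5.5 = 70.67 + 469.8, so R_C^{AC} = 98.27 kN and R_A = 128.5 − 98.27 = 30.23 kN.
Span CE, ΣM about E: R_C^{CE}·11.5 = 2711 + 469.8, so R_C^{CE} = 276.6 kN and R_E = 471.5 − 276.6 = 194.9 kN.
R_C = 98.27 + 276.6 = 374.9 kN.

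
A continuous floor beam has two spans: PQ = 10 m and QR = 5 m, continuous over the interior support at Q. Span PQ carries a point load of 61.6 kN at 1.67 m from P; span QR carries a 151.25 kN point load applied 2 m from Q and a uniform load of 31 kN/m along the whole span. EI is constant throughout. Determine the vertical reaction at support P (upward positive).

Take M_Q as the redundant. Released structure: two simple spans PQ and QR with a hinge at Q.
Discontinuity in slope at Q on the released structure — sum the simple-span end rotations:
  span PQ: point load 61.6 at a = 1.67: Pab(L + a)/(6LEI) = 166.7/EI
  span QR: point load 151.25 at a = 2: Pab(L + b)/(6LEI) = 242/EI
  span QR: UDL 31: wL³/(24EI) = 161.5/EI
  relative rotation θ_0 = (166.7 + 403.5)/EI = 570.1/EI
A unit hogging moment at Q produces rotation L₁/(3EI) + L₂/(3EI) = 5/EI.
Slope continuity at Q: θ_0 = M_Q·5/EI, so M_Q = 570.1/5 = 114 kN·m (hogging).
Span PQ, ΣM about P with M_Q applied at Q: R_Q^{PQ}·10 = 102.9 + 114, so R_Q^{PQ} = 21.69 kN and R_P = 61.6 − 21.69 = 39.91 kN.

R_P = 39.91 kN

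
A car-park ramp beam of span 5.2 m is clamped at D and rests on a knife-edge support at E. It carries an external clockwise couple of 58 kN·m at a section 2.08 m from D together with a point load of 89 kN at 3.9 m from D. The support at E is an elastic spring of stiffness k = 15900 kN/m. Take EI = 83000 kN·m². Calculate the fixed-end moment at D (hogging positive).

Remove the prop at E; the released (primary) structure is a cantilever built in at D.
Downward deflection at the released point E due to the loads:
  clockwise couple 58 at a = 2.08: M₀a(2L − a)/(2EI) = 501.9/EI
  point load 89 at a = 3.9: Pa²(3L − a)/(6EI) = 2640/EI
  δ_0 = 3142/EI
Tip deflection under a unit load at E: L³/(3EI) = 46.87/EI.
With EI = 83000 kN·m²: δ_0 = 0.03785 m and δ_{EE} = 0.000565 m/kN.
Compatibility — the spring shortens by R_E/k under the reaction it provides: δ_0 − R_E·δ_{EE} = R_E/k. With 1/k = 0.000063 m/kN, R_E = δ_0 / (δ_{EE} + 1/k) = 0.03785 / (0.000565 + 0.000063) = 60.31 kN.
Moment equilibrium about D: M_D = Σ(load moments about D) − R_E·L = 405.1 − 60.31×5.2 = 91.48 kN·m.

M_D = 91.48 kN·m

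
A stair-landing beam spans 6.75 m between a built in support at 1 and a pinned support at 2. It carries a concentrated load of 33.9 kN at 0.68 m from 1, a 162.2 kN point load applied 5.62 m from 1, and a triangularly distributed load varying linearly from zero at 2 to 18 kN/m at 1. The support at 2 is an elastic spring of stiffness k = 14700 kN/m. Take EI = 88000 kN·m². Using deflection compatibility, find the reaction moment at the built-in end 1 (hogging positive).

M_1 = 213.5 kN·m

Choose R_2 as the redundant. The primary structure is the cantilever fixed at 1.
Free-end deflection of the primary structure under the applied loading (downward +):
  point load 33.9 at a = 0.68: Pa²(3L − a)/(6EI) = 51.13/EI
  point load 162.2 at a = 5.62: Pa²(3L − a)/(6EI) = 12492/EI
  triangular load, peak 18 at the fixed end: w₀L⁴/(30EI) = 1246/EI
  δ_0 = 13788/EI
Tip deflection under a unit load at 2: L³/(3EI) = 102.5/EI.
With EI = 88000 kN·m²: δ_0 = 0.15668 m and δ_{22} = 0.001165 m/kN.
Compatibility — the spring shortens by R_2/k under the reaction it provides: δ_0 − R_2·δ_{22} = R_2/k. With 1/k = 0.000068 m/kN, R_2 = δ_0 / (δ_{22} + 1/k) = 0.15668 / (0.001165 + 0.000068) = 127.1 kN.
Moment equilibrium about 1: M_1 = Σ(load moments about 1) − R_2·L = 1071 − 127.1×6.75 = 213.5 kN·m.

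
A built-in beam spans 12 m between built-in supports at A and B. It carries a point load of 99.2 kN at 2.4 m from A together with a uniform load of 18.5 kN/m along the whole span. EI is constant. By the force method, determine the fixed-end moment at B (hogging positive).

M_B = 260.1 kN·m

Release both end moments; the primary structure is a simply-supported span AB with redundants M_A and M_B.
Simple-span end rotations at A and B under the given loads:
  at A: point load 99.2 at a = 2.4: Pab(L + b)/(6LEI) = 685.7/EI
  at B: point load 99.2 at a = 2.4: Pab(L + a)/(6LEI) = 457.1/EI
  at A: UDL 18.5: wL³/(24EI) = 1332/EI
  at B: UDL 18.5: wL³/(24EI) = 1332/EI
  θ_A0 = 2018/EI,  θ_B0 = 1789/EI
Flexibility coefficients: a unit moment at one end gives L/(3EI) there and L/(6EI) at the far end, so f₁₁ = f₂₂ = 4/EI and f₁₂ = f₂₁ = 2/EI.
Compatibility — zero rotation at each built-in end:
  4 M_A + 2 M_B = 2018
  2 M_A + 4 M_B = 1789
Solving the pair gives M_A = 374.4 kN·m and M_B = 260.1 kN·m (hogging).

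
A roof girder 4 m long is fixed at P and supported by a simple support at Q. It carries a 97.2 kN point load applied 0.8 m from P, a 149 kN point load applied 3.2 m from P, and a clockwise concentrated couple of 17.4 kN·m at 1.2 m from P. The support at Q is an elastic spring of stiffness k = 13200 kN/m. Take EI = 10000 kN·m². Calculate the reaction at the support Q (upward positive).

Choose R_Q as the redundant. The primary structure is the cantilever fixed at P.
Free-end deflection of the primary structure under the applied loading (downward +):
  point load 97.2 at a = 0.8: Pa²(3L − a)/(6EI) = 116.1/EI
  point load 149 at a = 3.2: Pa²(3L − a)/(6EI) = 2238/EI
  clockwise couple 17.4 at a = 1.2: M₀a(2L − a)/(2EI) = 70.99/EI
  δ_0 = 2425/EI
Tip deflection under a unit load at Q: L³/(3EI) = 21.33/EI.
With EI = 10000 kN·m²: δ_0 = 0.24249 m and δ_{QQ} = 0.002133 m/kN.
Compatibility — the spring shortens by R_Q/k under the reaction it provides: δ_0 − R_Q·δ_{QQ} = R_Q/k. With 1/k = 0.000076 m/kN, R_Q = δ_0 / (δ_{QQ} + 1/k) = 0.24249 / (0.002133 + 0.000076) = 109.8 kN.

R_Q = 109.8 kN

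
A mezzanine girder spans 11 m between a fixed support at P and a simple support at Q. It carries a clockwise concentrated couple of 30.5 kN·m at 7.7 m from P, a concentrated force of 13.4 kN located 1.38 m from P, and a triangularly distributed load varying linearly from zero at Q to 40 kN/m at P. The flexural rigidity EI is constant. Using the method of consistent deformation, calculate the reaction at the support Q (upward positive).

R_Q = 48.09 kN

Release the roller at Q. Primary structure: cantilever fixed at P.
Free-end deflection of the primary structure under the applied loading (downward +):
  clockwise couple 30.5 at a = 7.7: M₀a(2L − a)/(2EI) = 1679/EI
  point load 13.4 at a = 1.38: Pa²(3L − a)/(6EI) = 134.5/EI
  triangular load, peak 40 at the fixed end: w₀L⁴/(30EI) = 19521/EI
  δ_0 = 21335/EI
Flexibility coefficient — unit upward force at Q: δ_{QQ} = L³/(3EI) = 443.7/EI.
Compatibility at Q: δ_0 − R_Q·δ_{QQ} = 0, so R_Q = 21335/443.7 = 48.09 kN.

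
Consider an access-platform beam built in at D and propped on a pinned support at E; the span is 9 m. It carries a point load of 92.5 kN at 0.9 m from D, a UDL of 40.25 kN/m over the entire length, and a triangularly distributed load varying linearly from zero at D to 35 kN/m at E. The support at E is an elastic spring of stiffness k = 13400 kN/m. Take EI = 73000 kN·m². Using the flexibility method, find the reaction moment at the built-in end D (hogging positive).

Choose R_E as the redundant. The primary structure is the cantilever fixed at D.
Primary-structure tip deflection at E by superposition:
  point load 92.5 at a = 0.9: Pa²(3L − a)/(6EI) = 325.9/EI
  UDL 40.25: wL⁴/(8EI) = 33010/EI
  triangular load, peak 35 at the free end: 11w₀L⁴/(120EI) = 21050/EI
  δ_0 = 54386/EI
Tip deflection under a unit load at E: L³/(3EI) = 243/EI.
With EI = 73000 kN·m²: δ_0 = 0.74501 m and δ_{EE} = 0.003329 m/kN.
Compatibility — the spring shortens by R_E/k under the reaction it provides: δ_0 − R_E·δ_{EE} = R_E/k. With 1/k = 0.000075 m/kN, R_E = δ_0 / (δ_{EE} + 1/k) = 0.74501 / (0.003329 + 0.000075) = 218.9 kN.
Moment equilibrium about D: M_D = Σ(load moments about D) − R_E·L = 2658 − 218.9×9 = 688.3 kN·m.

M_D = 688.3 kN·m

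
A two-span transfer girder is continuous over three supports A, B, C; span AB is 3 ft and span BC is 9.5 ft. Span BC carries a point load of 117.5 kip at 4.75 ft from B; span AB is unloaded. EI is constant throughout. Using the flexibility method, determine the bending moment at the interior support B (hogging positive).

Release continuity at B by inserting a hinge; the redundant is the internal moment M_B. The primary structure is two simply-supported spans AB and BC.
Discontinuity in slope at B on the released structure — sum the simple-span end rotations:
  span BC: point load 117.5 at a = 4.75: Pab(L + b)/(6LEI) = 662.8/EI
  relative rotation θ_0 = (0 + 662.8)/EI = 662.8/EI
A unit hogging moment at B produces rotation L₁/(3EI) + L₂/(3EI) = 4.167/EI.
Compatibility: M_B·(L₁+L₂)/(3EI) = θ_0, giving M_B = 159.1 kip·ft (hogging).

M_B = 159.1 kip·ft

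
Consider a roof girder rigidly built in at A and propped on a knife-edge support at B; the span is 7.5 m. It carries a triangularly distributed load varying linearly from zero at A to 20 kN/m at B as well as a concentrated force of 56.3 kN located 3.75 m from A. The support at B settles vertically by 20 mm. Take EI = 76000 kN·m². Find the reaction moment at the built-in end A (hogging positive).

M_A = 225.9 kN·m

Take the reaction at B as the redundant and release it; the primary structure is a cantilever fixed at A.
Free-end deflection of the primary structure under the applied loading (downward +):
  triangular load, peak 20 at the free end: 11w₀L⁴/(120EI) = 5801/EI
  point load 56.3 at a = 3.75: Pa²(3L − a)/(6EI) = 2474/EI
  δ_0 = 8275/EI
Tip deflection under a unit load at B: L³/(3EI) = 140.6/EI.
With EI = 76000 kN·m²: δ_0 = 0.10888 m and δ_{BB} = 0.00185 m/kN.
Compatibility — the beam at B must follow the support down by 0.02 m: δ_0 − R_B·δ_{BB} = 0.02, so R_B = (0.10888 − 0.02)/0.00185 = 48.03 kN.
Moment equilibrium about A: M_A = Σ(load moments about A) − R_B·L = 586.1 − 48.03×7.5 = 225.9 kN·m.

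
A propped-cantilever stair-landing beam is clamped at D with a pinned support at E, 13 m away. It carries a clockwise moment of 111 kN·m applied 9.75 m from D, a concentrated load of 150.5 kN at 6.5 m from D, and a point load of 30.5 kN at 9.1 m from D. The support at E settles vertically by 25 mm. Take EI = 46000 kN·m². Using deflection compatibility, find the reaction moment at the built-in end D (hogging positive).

Release the roller at E. Primary structure: cantilever fixed at D.
Free-end deflection of the primary structure under the applied loading (downward +):
  clockwise couple 111 at a = 9.75: M₀a(2L − a)/(2EI) = 8793/EI
  point load 150.5 at a = 6.5: Pa²(3L − a)/(6EI) = 34443/EI
  point load 30.5 at a = 9.1: Pa²(3L − a)/(6EI) = 12586/EI
  δ_0 = 55822/EI
Tip deflection under a unit load at E: L³/(3EI) = 732.3/EI.
With EI = 46000 kN·m²: δ_0 = 1.2135 m and δ_{EE} = 0.01592 m/kN.
Compatibility — the beam at E must follow the support down by 0.025 m: δ_0 − R_E·δ_{EE} = 0.025, so R_E = (1.2135 − 0.025)/0.01592 = 74.65 kN.
Moment equilibrium about D: M_D = Σ(load moments about D) − R_E·L = 1367 − 74.65×13 = 396.3 kN·m.

M_D = 396.3 kN·m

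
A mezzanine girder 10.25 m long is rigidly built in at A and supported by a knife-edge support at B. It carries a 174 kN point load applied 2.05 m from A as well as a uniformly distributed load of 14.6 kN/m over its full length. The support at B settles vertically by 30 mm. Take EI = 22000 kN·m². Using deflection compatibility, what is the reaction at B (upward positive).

R_B = 64.02 kN

Remove the prop at B; the released (primary) structure is a cantilever built in at A.
Deflection at B on the released cantilever, summing each load's contribution:
  point load 174 at a = 2.05: Pa²(3L − a)/(6EI) = 3498/EI
  UDL 14.6: wL⁴/(8EI) = 20145/EI
  δ_0 = 23642/EI
Tip deflection under a unit load at B: L³/(3EI) = 359/EI.
With EI = 22000 kN·m²: δ_0 = 1.0747 m and δ_{BB} = 0.016317 m/kN.
Compatibility — the beam at B must follow the support down by 0.03 m: δ_0 − R_B·δ_{BB} = 0.03, so R_B = (1.0747 − 0.03)/0.016317 = 64.02 kN.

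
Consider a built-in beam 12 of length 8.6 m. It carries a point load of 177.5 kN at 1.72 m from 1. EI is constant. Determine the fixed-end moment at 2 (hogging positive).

Release both end moments; the primary structure is a simply-supported span 12 with redundants M_1 and M_2.
End rotations of the released simple span under the applied load (×1/EI):
  at 1: point load 177.5 at a = 1.72: Pab(L + b)/(6LEI) = 630.1/EI
  at 2: point load 177.5 at a = 1.72: Pab(L + a)/(6LEI) = 420.1/EI
  θ_10 = 630.1/EI,  θ_20 = 420.1/EI
Flexibility coefficients: a unit moment at one end gives L/(3EI) there and L/(6EI) at the far end, so f₁₁ = f₂₂ = 2.867/EI and f₁₂ = f₂₁ = 1.433/EI.
Compatibility — zero rotation at each built-in end:
  2.867 M_1 + 1.433 M_2 = 630.1
  1.433 M_1 + 2.867 M_2 = 420.1
Solving the pair gives M_1 = 195.4 kN·m and M_2 = 48.85 kN·m (hogging).

M_2 = 48.85 kN·m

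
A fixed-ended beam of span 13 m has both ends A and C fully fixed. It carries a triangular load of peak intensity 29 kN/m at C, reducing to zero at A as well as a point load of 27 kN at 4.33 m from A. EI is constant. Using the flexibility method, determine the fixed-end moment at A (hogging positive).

Take the two fixed-end moments M_A, M_C as redundants; the released structure is the simple span AC.
On the primary (simply-supported) span, the end slopes from the loading are:
  at A: triangular load, peak 29: 7w₀L³/(360EI) = 1239/EI
  at C: triangular load, peak 29: w₀L³/(45EI) = 1416/EI
  at A: point load 27 at a = 4.33: Pab(L + b)/(6LEI) = 281.6/EI
  at C: point load 27 at a = 4.33: Pab(L + a)/(6LEI) = 225.2/EI
  θ_A0 = 1520/EI,  θ_C0 = 1641/EI
Flexibility coefficients: a unit moment at one end gives L/(3EI) there and L/(6EI) at the far end, so f₁₁ = f₂₂ = 4.333/EI and f₁₂ = f₂₁ = 2.167/EI.
Compatibility — zero rotation at each built-in end:
  4.333 M_A + 2.167 M_C = 1520
  2.167 M_A + 4.333 M_C = 1641
Solving the pair gives M_A = 215.4 kN·m and M_C = 271 kN·m (hogging).

M_A = 215.4 kN·m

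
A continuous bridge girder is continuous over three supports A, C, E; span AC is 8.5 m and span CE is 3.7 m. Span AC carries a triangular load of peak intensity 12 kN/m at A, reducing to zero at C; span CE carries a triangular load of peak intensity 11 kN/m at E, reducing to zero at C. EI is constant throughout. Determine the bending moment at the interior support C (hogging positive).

Release continuity at C by inserting a hinge; the redundant is the internal moment M_C. The primary structure is two simply-supported spans AC and CE.
End slopes at the hinge C, treating each span as simply supported:
  span AC: triangular load, peak 12: 7w₀L³/(360EI) = 143.3/EI
  span CE: triangular load, peak 11: 7w₀L³/(360EI) = 10.83/EI
  relative rotation θ_0 = (143.3 + 10.83)/EI = 154.1/EI
A unit hogging moment at C produces rotation L₁/(3EI) + L₂/(3EI) = 4.067/EI.
Compatibility: M_C·(L₁+L₂)/(3EI) = θ_0, giving M_C = 37.9 kN·m (hogging).

M_C = 37.9 kN·m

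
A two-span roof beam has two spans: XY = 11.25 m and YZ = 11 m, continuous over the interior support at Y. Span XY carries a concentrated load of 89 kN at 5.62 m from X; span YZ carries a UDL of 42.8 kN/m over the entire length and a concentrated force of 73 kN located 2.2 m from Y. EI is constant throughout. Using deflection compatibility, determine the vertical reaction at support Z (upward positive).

Insert a hinge at Y; M_Y is the redundant, and each span becomes simply supported.
Discontinuity in slope at Y on the released structure — sum the simple-span end rotations:
  span XY: point load 89 at a = 5.62: Pab(L + a)/(6LEI) = 703.8/EI
  span YZ: UDL 42.8: wL³/(24EI) = 2374/EI
  span YZ: point load 73 at a = 2.2: Pab(L + b)/(6LEI) = 424/EI
  relative rotation θ_0 = (703.8 + 2798)/EI = 3501/EI
A unit hogging moment at Y produces rotation L₁/(3EI) + L₂/(3EI) = 7.417/EI.
Slope continuity at Y: θ_0 = M_Y·7.417/EI, so M_Y = 3501/7.417 = 472.1 kN·m (hogging).
Span YZ, ΣM about Z: R_Y^{YZ}·11 = 3232 + 472.1, so R_Y^{YZ} = 336.7 kN and R_Z = 543.8 − 336.7 = 207.1 kN.

R_Z = 207.1 kN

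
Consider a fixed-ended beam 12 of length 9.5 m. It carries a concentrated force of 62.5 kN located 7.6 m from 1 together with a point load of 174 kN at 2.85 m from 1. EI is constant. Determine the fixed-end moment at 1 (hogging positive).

M_1 = 262 kN·m

Take the two fixed-end moments M_1, M_2 as redundants; the released structure is the simple span 12.
End rotations of the released simple span under the applied load (×1/EI):
  at 1: point load 62.5 at a = 7.6: Pab(L + b)/(6LEI) = 180.5/EI
  at 2: point load 62.5 at a = 7.6: Pab(L + a)/(6LEI) = 270.8/EI
  at 1: point load 174 at a = 2.85: Pab(L + b)/(6LEI) = 934.4/EI
  at 2: point load 174 at a = 2.85: Pab(L + a)/(6LEI) = 714.5/EI
  θ_10 = 1115/EI,  θ_20 = 985.3/EI
Flexibility coefficients: a unit moment at one end gives L/(3EI) there and L/(6EI) at the far end, so f₁₁ = f₂₂ = 3.167/EI and f₁₂ = f₂₁ = 1.583/EI.
Compatibility — zero rotation at each built-in end:
  3.167 M_1 + 1.583 M_2 = 1115
  1.583 M_1 + 3.167 M_2 = 985.3
Solving the pair gives M_1 = 262 kN·m and M_2 = 180.1 kN·m (hogging).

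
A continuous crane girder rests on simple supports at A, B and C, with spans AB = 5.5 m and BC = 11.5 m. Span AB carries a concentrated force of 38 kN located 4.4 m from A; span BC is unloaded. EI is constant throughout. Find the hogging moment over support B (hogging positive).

M_B = 9.737 kN·m

Take M_B as the redundant. Released structure: two simple spans AB and BC with a hinge at B.
End slopes at the hinge B, treating each span as simply supported:
  span AB: point load 38 at a = 4.4: Pab(L + a)/(6LEI) = 55.18/EI
  relative rotation θ_0 = (55.18 + 0)/EI = 55.18/EI
A unit hogging moment at B produces rotation L₁/(3EI) + L₂/(3EI) = 5.667/EI.
Compatibility: M_B·(L₁+L₂)/(3EI) = θ_0, giving M_B = 9.737 kN·m (hogging).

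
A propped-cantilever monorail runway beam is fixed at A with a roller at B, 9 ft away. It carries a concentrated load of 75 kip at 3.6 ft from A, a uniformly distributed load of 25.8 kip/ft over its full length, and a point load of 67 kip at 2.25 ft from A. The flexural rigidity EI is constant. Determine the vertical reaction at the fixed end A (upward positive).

Release the roller at B. Primary structure: cantilever fixed at A.
Primary-structure tip deflection at B by superposition:
  point load 75 at a = 3.6: Pa²(3L − a)/(6EI) = 3791/EI
  UDL 25.8: wL⁴/(8EI) = 21159/EI
  point load 67 at a = 2.25: Pa²(3L − a)/(6EI) = 1399/EI
  δ_0 = 26349/EI
Flexibility coefficient — unit upward force at B: δ_{BB} = L³/(3EI) = 243/EI.
Compatibility at B: δ_0 − R_B·δ_{BB} = 0, so R_B = 26349/243 = 108.4 kip.
Vertical equilibrium: R_A = ΣP − R_B = 374.2 − 108.4 = 265.8 kip.

R_A = 265.8 kip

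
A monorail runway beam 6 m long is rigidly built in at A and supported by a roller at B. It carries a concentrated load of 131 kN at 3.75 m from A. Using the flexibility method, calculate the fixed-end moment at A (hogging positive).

Remove the prop at B; the released (primary) structure is a cantilever built in at A.
Free-end deflection of the primary structure under the applied loading (downward +):
  point load 131 at a = 3.75: Pa²(3L − a)/(6EI) = 4375/EI
Flexibility coefficient — unit upward force at B: δ_{BB} = L³/(3EI) = 72/EI.
The prop prevents deflection at B: R_B = δ_0/δ_{BB} = 4375/72 = 60.77 kN.
Moment equilibrium about A: M_A = Σ(load moments about A) − R_B·L = 491.2 − 60.77×6 = 126.7 kN·m.

M_A = 126.7 kN·m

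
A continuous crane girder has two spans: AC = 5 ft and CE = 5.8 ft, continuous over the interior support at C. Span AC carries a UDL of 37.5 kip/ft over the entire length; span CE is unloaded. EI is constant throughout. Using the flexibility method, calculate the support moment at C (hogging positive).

Insert a hinge at C; M_C is the redundant, and each span becomes simply supported.
End slopes at the hinge C, treating each span as simply supported:
  span AC: UDL 37.5: wL³/(24EI) = 195.3/EI
  relative rotation θ_0 = (195.3 + 0)/EI = 195.3/EI
A unit hogging moment at C produces rotation L₁/(3EI) + L₂/(3EI) = 3.6/EI.
Slope continuity at C: θ_0 = M_C·3.6/EI, so M_C = 195.3/3.6 = 54.25 kip·ft (hogging).

M_C = 54.25 kip·ft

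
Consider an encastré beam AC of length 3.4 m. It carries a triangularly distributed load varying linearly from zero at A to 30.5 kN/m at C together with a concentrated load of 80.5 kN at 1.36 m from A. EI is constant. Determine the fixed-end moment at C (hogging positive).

M_C = 43.9 kN·m

Release both end moments; the primary structure is a simply-supported span AC with redundants M_A and M_C.
On the primary (simply-supported) span, the end slopes from the loading are:
  at A: triangular load, peak 30.5: 7w₀L³/(360EI) = 23.31/EI
  at C: triangular load, peak 30.5: w₀L³/(45EI) = 26.64/EI
  at A: point load 80.5 at a = 1.36: Pab(L + b)/(6LEI) = 59.56/EI
  at C: point load 80.5 at a = 1.36: Pab(L + a)/(6LEI) = 52.11/EI
  θ_A0 = 82.87/EI,  θ_C0 = 78.75/EI
Flexibility coefficients: a unit moment at one end gives L/(3EI) there and L/(6EI) at the far end, so f₁₁ = f₂₂ = 1.133/EI and f₁₂ = f₂₁ = 0.5667/EI.
Compatibility — zero rotation at each built-in end:
  1.133 M_A + 0.5667 M_C = 82.87
  0.5667 M_A + 1.133 M_C = 78.75
Solving the pair gives M_A = 51.17 kN·m and M_C = 43.9 kN·m (hogging).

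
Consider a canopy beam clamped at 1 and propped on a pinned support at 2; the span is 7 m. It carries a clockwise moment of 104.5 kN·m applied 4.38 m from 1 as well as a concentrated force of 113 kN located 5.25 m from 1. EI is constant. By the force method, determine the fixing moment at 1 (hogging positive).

M_1 = 62.4 kN·m

Choose R_2 as the redundant. The primary structure is the cantilever fixed at 1.
Downward deflection at the released point 2 due to the loads:
  clockwise couple 104.5 at a = 4.38: M₀a(2L − a)/(2EI) = 2202/EI
  point load 113 at a = 5.25: Pa²(3L − a)/(6EI) = 8176/EI
  δ_0 = 10377/EI
Tip deflection under a unit load at 2: L³/(3EI) = 114.3/EI.
Compatibility at 2: δ_0 − R_2·δ_{22} = 0, so R_2 = 10377/114.3 = 90.76 kN.
Moment equilibrium about 1: M_1 = Σ(load moments about 1) − R_2·L = 697.8 − 90.76×7 = 62.4 kN·m.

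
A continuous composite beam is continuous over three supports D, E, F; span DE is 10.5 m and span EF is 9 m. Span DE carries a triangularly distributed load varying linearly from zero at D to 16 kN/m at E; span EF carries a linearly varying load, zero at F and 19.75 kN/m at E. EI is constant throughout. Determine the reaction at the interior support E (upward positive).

R_E = 138.5 kN

Release continuity at E by inserting a hinge; the redundant is the internal moment M_E. The primary structure is two simply-supported spans DE and EF.
End slopes at the hinge E, treating each span as simply supported:
  span DE: triangular load, peak 16: w₀L³/(45EI) = 411.6/EI
  span EF: triangular load, peak 19.75: w₀L³/(45EI) = 319.9/EI
  relative rotation θ_0 = (411.6 + 319.9)/EI = 731.5/EI
A unit hogging moment at E produces rotation L₁/(3EI) + L₂/(3EI) = 6.5/EI.
Compatibility: M_E·(L₁+L₂)/(3EI) = θ_0, giving M_E = 112.5 kN·m (hogging).
Span DE, ΣM about D with M_E applied at E: R_E^{DE}·10.5 = 588 + 112.5, so R_E^{DE} = 66.72 kN and R_D = 84 − 66.72 = 17.28 kN.
Span EF, ΣM about F: R_E^{EF}·9 = 533.2 + 112.5, so R_E^{EF} = 71.76 kN and R_F = 88.88 − 71.76 = 17.12 kN.
R_E = 66.72 + 71.76 = 138.5 kN.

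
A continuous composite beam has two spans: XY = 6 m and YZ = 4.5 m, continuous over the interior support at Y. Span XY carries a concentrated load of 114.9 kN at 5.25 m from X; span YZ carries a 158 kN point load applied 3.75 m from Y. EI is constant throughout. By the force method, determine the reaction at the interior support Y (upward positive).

R_Y = 152.2 kN

Take M_Y as the redundant. Released structure: two simple spans XY and YZ with a hinge at Y.
End slopes at the hinge Y, treating each span as simply supported:
  span XY: point load 114.9 at a = 5.25: Pab(L + a)/(6LEI) = 141.4/EI
  span YZ: point load 158 at a = 3.75: Pab(L + b)/(6LEI) = 86.41/EI
  relative rotation θ_0 = (141.4 + 86.41)/EI = 227.8/EI
A unit hogging moment at Y produces rotation L₁/(3EI) + L₂/(3EI) = 3.5/EI.
Compatibility: M_Y·(L₁+L₂)/(3EI) = θ_0, giving M_Y = 65.08 kN·m (hogging).
Span XY, ΣM about X with M_Y applied at Y: R_Y^{XY}·6 = 603.2 + 65.08, so R_Y^{XY} = 111.4 kN and R_X = 114.9 − 111.4 = 3.515 kN.
Span YZ, ΣM about Z: R_Y^{YZ}·4.5 = 118.5 + 65.08, so R_Y^{YZ} = 40.8 kN and R_Z = 158 − 40.8 = 117.2 kN.
R_Y = 111.4 + 40.8 = 152.2 kN.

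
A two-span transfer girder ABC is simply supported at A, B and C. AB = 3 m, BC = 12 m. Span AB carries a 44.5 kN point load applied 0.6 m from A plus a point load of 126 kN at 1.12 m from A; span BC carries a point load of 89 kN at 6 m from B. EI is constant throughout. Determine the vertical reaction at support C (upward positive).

R_C = 29.92 kN

Release continuity at B by inserting a hinge; the redundant is the internal moment M_B. The primary structure is two simply-supported spans AB and BC.
Rotations at B on the released spans (each span's end-slope, ×1/EI):
  span AB: point load 44.5 at a = 0.6: Pab(L + a)/(6LEI) = 12.82/EI
  span AB: point load 126 at a = 1.12: Pab(L + a)/(6LEI) = 60.73/EI
  span BC: point load 89 at a = 6: Pab(L + b)/(6LEI) = 801/EI
  relative rotation θ_0 = (73.54 + 801)/EI = 874.5/EI
A unit hogging moment at B produces rotation L₁/(3EI) + L₂/(3EI) = 5/EI.
Compatibility: M_B·(L₁+L₂)/(3EI) = θ_0, giving M_B = 174.9 kN·m (hogging).
Span BC, ΣM about C: R_B^{BC}·12 = 534 + 174.9, so R_B^{BC} = 59.08 kN and R_C = 89 − 59.08 = 29.92 kN.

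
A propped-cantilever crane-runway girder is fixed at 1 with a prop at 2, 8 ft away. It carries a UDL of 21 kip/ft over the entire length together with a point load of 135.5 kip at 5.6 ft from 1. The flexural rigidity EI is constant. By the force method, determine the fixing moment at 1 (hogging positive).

Release the roller at 2. Primary structure: cantilever fixed at 1.
Deflection at 2 on the released cantilever, summing each load's contribution:
  UDL 21: wL⁴/(8EI) = 10752/EI
  point load 135.5 at a = 5.6: Pa²(3L − a)/(6EI) = 13031/EI
  δ_0 = 23783/EI
Tip deflection under a unit load at 2: L³/(3EI) = 170.7/EI.
The prop prevents deflection at 2: R_2 = δ_0/δ_{22} = 23783/170.7 = 139.4 kip.
Moment equilibrium about 1: M_1 = Σ(load moments about 1) − R_2·L = 1431 − 139.4×8 = 316 kip·ft.

M_1 = 316 kip·ft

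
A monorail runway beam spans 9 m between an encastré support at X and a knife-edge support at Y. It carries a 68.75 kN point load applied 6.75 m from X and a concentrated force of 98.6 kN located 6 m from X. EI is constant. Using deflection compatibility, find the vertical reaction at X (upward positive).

R_X = 72.72 kN

Choose R_Y as the redundant. The primary structure is the cantilever fixed at X.
Downward deflection at the released point Y due to the loads:
  point load 68.75 at a = 6.75: Pa²(3L − a)/(6EI) = 10572/EI
  point load 98.6 at a = 6: Pa²(3L − a)/(6EI) = 12424/EI
  δ_0 = 22996/EI
Flexibility coefficient — unit upward force at Y: δ_{YY} = L³/(3EI) = 243/EI.
The prop prevents deflection at Y: R_Y = δ_0/δ_{YY} = 22996/243 = 94.63 kN.
Vertical equilibrium: R_X = ΣP − R_Y = 167.3 − 94.63 = 72.72 kN.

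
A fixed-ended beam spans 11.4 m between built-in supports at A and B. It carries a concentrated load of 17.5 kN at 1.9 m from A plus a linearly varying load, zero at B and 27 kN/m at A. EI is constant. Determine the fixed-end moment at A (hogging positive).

M_A = 198.5 kN·m

Release both end moments; the primary structure is a simply-supported span AB with redundants M_A and M_B.
End rotations of the released simple span under the applied load (×1/EI):
  at A: point load 17.5 at a = 1.9: Pab(L + b)/(6LEI) = 96.52/EI
  at B: point load 17.5 at a = 1.9: Pab(L + a)/(6LEI) = 61.42/EI
  at A: triangular load, peak 27: w₀L³/(45EI) = 888.9/EI
  at B: triangular load, peak 27: 7w₀L³/(360EI) = 777.8/EI
  θ_A0 = 985.4/EI,  θ_B0 = 839.2/EI
Flexibility coefficients: a unit moment at one end gives L/(3EI) there and L/(6EI) at the far end, so f₁₁ = f₂₂ = 3.8/EI and f₁₂ = f₂₁ = 1.9/EI.
Compatibility — zero rotation at each built-in end:
  3.8 M_A + 1.9 M_B = 985.4
  1.9 M_A + 3.8 M_B = 839.2
Solving the pair gives M_A = 198.5 kN·m and M_B = 121.6 kN·m (hogging).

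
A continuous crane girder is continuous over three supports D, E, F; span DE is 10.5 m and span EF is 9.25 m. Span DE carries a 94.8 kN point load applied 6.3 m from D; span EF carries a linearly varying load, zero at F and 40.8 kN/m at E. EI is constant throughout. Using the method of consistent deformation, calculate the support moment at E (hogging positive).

M_E = 210.6 kN·m

Take M_E as the redundant. Released structure: two simple spans DE and EF with a hinge at E.
Discontinuity in slope at E on the released structure — sum the simple-span end rotations:
  span DE: point load 94.8 at a = 6.3: Pab(L + a)/(6LEI) = 668.9/EI
  span EF: triangular load, peak 40.8: w₀L³/(45EI) = 717.6/EI
  relative rotation θ_0 = (668.9 + 717.6)/EI = 1386/EI
A unit hogging moment at E produces rotation L₁/(3EI) + L₂/(3EI) = 6.583/EI.
Compatibility: M_E·(L₁+L₂)/(3EI) = θ_0, giving M_E = 210.6 kN·m (hogging).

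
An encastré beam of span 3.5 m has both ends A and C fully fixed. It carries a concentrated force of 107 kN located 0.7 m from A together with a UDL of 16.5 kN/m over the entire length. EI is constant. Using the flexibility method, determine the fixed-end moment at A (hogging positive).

Take the two fixed-end moments M_A, M_C as redundants; the released structure is the simple span AC.
Simple-span end rotations at A and C under the given loads:
  at A: point load 107 at a = 0.7: Pab(L + b)/(6LEI) = 62.92/EI
  at C: point load 107 at a = 0.7: Pab(L + a)/(6LEI) = 41.94/EI
  at A: UDL 16.5: wL³/(24EI) = 29.48/EI
  at C: UDL 16.5: wL³/(24EI) = 29.48/EI
  θ_A0 = 92.39/EI,  θ_C0 = 71.42/EI
Flexibility coefficients: a unit moment at one end gives L/(3EI) there and L/(6EI) at the far end, so f₁₁ = f₂₂ = 1.167/EI and f₁₂ = f₂₁ = 0.5833/EI.
Compatibility — zero rotation at each built-in end:
  1.167 M_A + 0.5833 M_C = 92.39
  0.5833 M_A + 1.167 M_C = 71.42
Solving the pair gives M_A = 64.78 kN·m and M_C = 28.83 kN·m (hogging).

M_A = 64.78 kN·m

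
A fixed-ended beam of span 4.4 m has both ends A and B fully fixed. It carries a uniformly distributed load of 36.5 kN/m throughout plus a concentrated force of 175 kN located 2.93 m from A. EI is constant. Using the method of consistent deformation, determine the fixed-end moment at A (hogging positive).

M_A = 116.1 kN·m

Take the two fixed-end moments M_A, M_B as redundants; the released structure is the simple span AB.
Simple-span end rotations at A and B under the given loads:
  at A: UDL 36.5: wL³/(24EI) = 129.6/EI
  at B: UDL 36.5: wL³/(24EI) = 129.6/EI
  at A: point load 175 at a = 2.93: Pab(L + b)/(6LEI) = 167.6/EI
  at B: point load 175 at a = 2.93: Pab(L + a)/(6LEI) = 209.3/EI
  θ_A0 = 297.1/EI,  θ_B0 = 338.8/EI
Flexibility coefficients: a unit moment at one end gives L/(3EI) there and L/(6EI) at the far end, so f₁₁ = f₂₂ = 1.467/EI and f₁₂ = f₂₁ = 0.7333/EI.
Compatibility — zero rotation at each built-in end:
  1.467 M_A + 0.7333 M_B = 297.1
  0.7333 M_A + 1.467 M_B = 338.8
Solving the pair gives M_A = 116.1 kN·m and M_B = 173 kN·m (hogging).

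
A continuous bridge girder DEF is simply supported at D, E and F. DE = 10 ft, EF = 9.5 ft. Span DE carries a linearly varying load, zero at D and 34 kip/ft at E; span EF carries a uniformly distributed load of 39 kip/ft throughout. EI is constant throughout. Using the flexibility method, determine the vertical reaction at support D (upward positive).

R_D = 23.61 kip

Insert a hinge at E; M_E is the redundant, and each span becomes simply supported.
End slopes at the hinge E, treating each span as simply supported:
  span DE: triangular load, peak 34: w₀L³/(45EI) = 755.6/EI
  span EF: UDL 39: wL³/(24EI) = 1393/EI
  relative rotation θ_0 = (755.6 + 1393)/EI = 2149/EI
A unit hogging moment at E produces rotation L₁/(3EI) + L₂/(3EI) = 6.5/EI.
Slope continuity at E: θ_0 = M_E·6.5/EI, so M_E = 2149/6.5 = 330.6 kip·ft (hogging).
Span DE, ΣM about D with M_E applied at E: R_E^{DE}·10 = 1133 + 330.6, so R_E^{DE} = 146.4 kip and R_D = 170 − 146.4 = 23.61 kip.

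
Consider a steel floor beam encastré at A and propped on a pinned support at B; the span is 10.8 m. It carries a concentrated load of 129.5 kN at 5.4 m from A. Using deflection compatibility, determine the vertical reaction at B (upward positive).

Choose R_B as the redundant. The primary structure is the cantilever fixed at A.
Primary-structure tip deflection at B by superposition:
  point load 129.5 at a = 5.4: Pa²(3L − a)/(6EI) = 16993/EI
Flexibility coefficient — unit upward force at B: δ_{BB} = L³/(3EI) = 419.9/EI.
Compatibility at B: δ_0 − R_B·δ_{BB} = 0, so R_B = 16993/419.9 = 40.47 kN.

R_B = 40.47 kN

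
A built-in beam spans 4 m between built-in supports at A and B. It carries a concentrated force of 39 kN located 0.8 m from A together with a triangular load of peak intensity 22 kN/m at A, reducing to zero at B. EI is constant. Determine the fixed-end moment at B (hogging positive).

Release both end moments; the primary structure is a simply-supported span AB with redundants M_A and M_B.
Simple-span end rotations at A and B under the given loads:
  at A: point load 39 at a = 0.8: Pab(L + b)/(6LEI) = 29.95/EI
  at B: point load 39 at a = 0.8: Pab(L + a)/(6LEI) = 19.97/EI
  at A: triangular load, peak 22: w₀L³/(45EI) = 31.29/EI
  at B: triangular load, peak 22: 7w₀L³/(360EI) = 27.38/EI
  θ_A0 = 61.24/EI,  θ_B0 = 47.35/EI
Flexibility coefficients: a unit moment at one end gives L/(3EI) there and L/(6EI) at the far end, so f₁₁ = f₂₂ = 1.333/EI and f₁₂ = f₂₁ = 0.6667/EI.
Compatibility — zero rotation at each built-in end:
  1.333 M_A + 0.6667 M_B = 61.24
  0.6667 M_A + 1.333 M_B = 47.35
Solving the pair gives M_A = 37.57 kN·m and M_B = 16.73 kN·m (hogging).

M_B = 16.73 kN·m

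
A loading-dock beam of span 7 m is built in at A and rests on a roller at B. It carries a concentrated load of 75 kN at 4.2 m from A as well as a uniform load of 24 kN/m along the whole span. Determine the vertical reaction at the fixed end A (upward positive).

Choose R_B as the redundant. The primary structure is the cantilever fixed at A.
Free-end deflection of the primary structure under the applied loading (downward +):
  point load 75 at a = 4.2: Pa²(3L − a)/(6EI) = 3704/EI
  UDL 24: wL⁴/(8EI) = 7203/EI
  δ_0 = 10907/EI
Tip deflection under a unit load at B: L³/(3EI) = 114.3/EI.
The prop prevents deflection at B: R_B = δ_0/δ_{BB} = 10907/114.3 = 95.4 kN.
Vertical equilibrium: R_A = ΣP − R_B = 243 − 95.4 = 147.6 kN.

R_A = 147.6 kN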